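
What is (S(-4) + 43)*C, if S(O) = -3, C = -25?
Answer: -1000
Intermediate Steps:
(S(-4) + 43)*C = (-3 + 43)*(-25) = 40*(-25) = -1000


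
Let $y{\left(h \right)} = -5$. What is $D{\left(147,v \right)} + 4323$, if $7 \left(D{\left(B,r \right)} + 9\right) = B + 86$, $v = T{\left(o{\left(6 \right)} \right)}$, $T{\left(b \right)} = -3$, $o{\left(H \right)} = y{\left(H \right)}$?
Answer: $\frac{30431}{7} \approx 4347.3$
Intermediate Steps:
$o{\left(H \right)} = -5$
$v = -3$
$D{\left(B,r \right)} = \frac{23}{7} + \frac{B}{7}$ ($D{\left(B,r \right)} = -9 + \frac{B + 86}{7} = -9 + \frac{86 + B}{7} = -9 + \left(\frac{86}{7} + \frac{B}{7}\right) = \frac{23}{7} + \frac{B}{7}$)
$D{\left(147,v \right)} + 4323 = \left(\frac{23}{7} + \frac{1}{7} \cdot 147\right) + 4323 = \left(\frac{23}{7} + 21\right) + 4323 = \frac{170}{7} + 4323 = \frac{30431}{7}$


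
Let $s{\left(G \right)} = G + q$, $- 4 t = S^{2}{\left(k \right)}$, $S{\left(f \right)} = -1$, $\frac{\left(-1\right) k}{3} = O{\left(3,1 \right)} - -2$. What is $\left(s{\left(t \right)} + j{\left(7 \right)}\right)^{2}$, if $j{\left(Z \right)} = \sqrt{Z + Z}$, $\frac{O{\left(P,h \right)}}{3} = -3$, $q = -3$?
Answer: $\frac{393}{16} - \frac{13 \sqrt{14}}{2} \approx 0.24173$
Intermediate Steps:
$O{\left(P,h \right)} = -9$ ($O{\left(P,h \right)} = 3 \left(-3\right) = -9$)
$j{\left(Z \right)} = \sqrt{2} \sqrt{Z}$ ($j{\left(Z \right)} = \sqrt{2 Z} = \sqrt{2} \sqrt{Z}$)
$k = 21$ ($k = - 3 \left(-9 - -2\right) = - 3 \left(-9 + 2\right) = \left(-3\right) \left(-7\right) = 21$)
$t = - \frac{1}{4}$ ($t = - \frac{\left(-1\right)^{2}}{4} = \left(- \frac{1}{4}\right) 1 = - \frac{1}{4} \approx -0.25$)
$s{\left(G \right)} = -3 + G$ ($s{\left(G \right)} = G - 3 = -3 + G$)
$\left(s{\left(t \right)} + j{\left(7 \right)}\right)^{2} = \left(\left(-3 - \frac{1}{4}\right) + \sqrt{2} \sqrt{7}\right)^{2} = \left(- \frac{13}{4} + \sqrt{14}\right)^{2}$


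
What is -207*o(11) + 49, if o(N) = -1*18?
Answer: 3775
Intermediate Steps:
o(N) = -18
-207*o(11) + 49 = -207*(-18) + 49 = 3726 + 49 = 3775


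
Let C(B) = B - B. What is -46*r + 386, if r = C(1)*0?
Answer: 386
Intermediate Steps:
C(B) = 0
r = 0 (r = 0*0 = 0)
-46*r + 386 = -46*0 + 386 = 0 + 386 = 386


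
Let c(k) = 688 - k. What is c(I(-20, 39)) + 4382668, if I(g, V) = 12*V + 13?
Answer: 4382875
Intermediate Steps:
I(g, V) = 13 + 12*V
c(I(-20, 39)) + 4382668 = (688 - (13 + 12*39)) + 4382668 = (688 - (13 + 468)) + 4382668 = (688 - 1*481) + 4382668 = (688 - 481) + 4382668 = 207 + 4382668 = 4382875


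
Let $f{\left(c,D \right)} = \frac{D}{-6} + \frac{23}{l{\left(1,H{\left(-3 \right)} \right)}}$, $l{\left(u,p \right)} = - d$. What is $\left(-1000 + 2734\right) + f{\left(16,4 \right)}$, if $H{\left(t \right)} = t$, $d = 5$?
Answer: $\frac{25931}{15} \approx 1728.7$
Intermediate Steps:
$l{\left(u,p \right)} = -5$ ($l{\left(u,p \right)} = \left(-1\right) 5 = -5$)
$f{\left(c,D \right)} = - \frac{23}{5} - \frac{D}{6}$ ($f{\left(c,D \right)} = \frac{D}{-6} + \frac{23}{-5} = D \left(- \frac{1}{6}\right) + 23 \left(- \frac{1}{5}\right) = - \frac{D}{6} - \frac{23}{5} = - \frac{23}{5} - \frac{D}{6}$)
$\left(-1000 + 2734\right) + f{\left(16,4 \right)} = \left(-1000 + 2734\right) - \frac{79}{15} = 1734 - \frac{79}{15} = \frac{25931}{15}$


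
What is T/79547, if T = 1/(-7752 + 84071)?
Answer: 1/6070947493 ≈ 1.6472e-10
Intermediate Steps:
T = 1/76319 ≈ 1.3103e-5
T/79547 = (1/76319)/79547 = (1/76319)*(1/79547) = 1/6070947493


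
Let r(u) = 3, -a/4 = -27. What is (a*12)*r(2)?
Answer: 3888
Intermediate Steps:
a = 108 (a = -4*(-27) = 108)
(a*12)*r(2) = (108*12)*3 = 1296*3 = 3888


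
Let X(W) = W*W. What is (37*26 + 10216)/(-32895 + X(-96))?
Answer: -414/877 ≈ -0.47206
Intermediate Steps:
X(W) = W²
(37*26 + 10216)/(-32895 + X(-96)) = (37*26 + 10216)/(-32895 + (-96)²) = (962 + 10216)/(-32895 + 9216) = 11178/(-23679) = 11178*(-1/23679) = -414/877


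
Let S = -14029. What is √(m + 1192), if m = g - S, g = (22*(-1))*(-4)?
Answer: 27*√21 ≈ 123.73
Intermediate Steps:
g = 88 (g = -22*(-4) = 88)
m = 14117 (m = 88 - 1*(-14029) = 88 + 14029 = 14117)
√(m + 1192) = √(14117 + 1192) = √15309 = 27*√21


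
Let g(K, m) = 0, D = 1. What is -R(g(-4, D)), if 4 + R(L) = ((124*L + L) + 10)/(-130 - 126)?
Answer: 517/128 ≈ 4.0391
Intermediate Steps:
R(L) = -517/128 - 125*L/256 (R(L) = -4 + ((124*L + L) + 10)/(-130 - 126) = -4 + (125*L + 10)/(-256) = -4 + (10 + 125*L)*(-1/256) = -4 + (-5/128 - 125*L/256) = -517/128 - 125*L/256)
-R(g(-4, D)) = -(-517/128 - 125/256*0) = -(-517/128 + 0) = -1*(-517/128) = 517/128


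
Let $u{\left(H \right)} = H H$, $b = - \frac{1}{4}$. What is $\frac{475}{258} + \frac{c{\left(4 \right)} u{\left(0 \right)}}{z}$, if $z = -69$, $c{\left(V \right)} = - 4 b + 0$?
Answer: $\frac{475}{258} \approx 1.8411$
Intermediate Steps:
$b = - \frac{1}{4}$ ($b = \left(-1\right) \frac{1}{4} = - \frac{1}{4} \approx -0.25$)
$c{\left(V \right)} = 1$ ($c{\left(V \right)} = \left(-4\right) \left(- \frac{1}{4}\right) + 0 = 1 + 0 = 1$)
$u{\left(H \right)} = H^{2}$
$\frac{475}{258} + \frac{c{\left(4 \right)} u{\left(0 \right)}}{z} = \frac{475}{258} + \frac{1 \cdot 0^{2}}{-69} = 475 \cdot \frac{1}{258} + 1 \cdot 0 \left(- \frac{1}{69}\right) = \frac{475}{258} + 0 \left(- \frac{1}{69}\right) = \frac{475}{258} + 0 = \frac{475}{258}$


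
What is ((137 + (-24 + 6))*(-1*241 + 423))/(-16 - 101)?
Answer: -1666/9 ≈ -185.11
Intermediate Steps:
((137 + (-24 + 6))*(-1*241 + 423))/(-16 - 101) = ((137 - 18)*(-241 + 423))/(-117) = (119*182)*(-1/117) = 21658*(-1/117) = -1666/9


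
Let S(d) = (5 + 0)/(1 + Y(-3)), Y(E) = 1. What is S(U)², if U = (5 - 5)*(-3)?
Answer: 25/4 ≈ 6.2500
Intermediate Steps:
U = 0 (U = 0*(-3) = 0)
S(d) = 5/2 (S(d) = (5 + 0)/(1 + 1) = 5/2)
S(U)² = (5/2)² = 25/4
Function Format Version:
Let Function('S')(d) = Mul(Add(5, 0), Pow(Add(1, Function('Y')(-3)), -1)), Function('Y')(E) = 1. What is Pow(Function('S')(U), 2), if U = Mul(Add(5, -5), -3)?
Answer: Rational(25, 4) ≈ 6.2500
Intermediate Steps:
U = 0 (U = Mul(0, -3) = 0)
Function('S')(d) = Rational(5, 2) (Function('S')(d) = Mul(Add(5, 0), Pow(Add(1, 1), -1)) = Mul(5, Pow(2, -1)) = Mul(5, Rational(1, 2)) = Rational(5, 2))
Pow(Function('S')(U), 2) = Pow(Rational(5, 2), 2) = Rational(25, 4)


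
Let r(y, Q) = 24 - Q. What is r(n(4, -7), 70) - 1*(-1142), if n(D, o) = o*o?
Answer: 1096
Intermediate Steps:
n(D, o) = o²
r(n(4, -7), 70) - 1*(-1142) = (24 - 1*70) - 1*(-1142) = (24 - 70) + 1142 = -46 + 1142 = 1096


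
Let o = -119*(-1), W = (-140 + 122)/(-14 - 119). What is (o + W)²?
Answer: 251064025/17689 ≈ 14193.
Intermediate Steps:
W = 18/133 (W = -18/(-133) = -18*(-1/133) = 18/133 ≈ 0.13534)
o = 119
(o + W)² = (119 + 18/133)² = (15845/133)² = 251064025/17689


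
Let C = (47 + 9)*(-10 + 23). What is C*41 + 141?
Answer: 29989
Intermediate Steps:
C = 728 (C = 56*13 = 728)
C*41 + 141 = 728*41 + 141 = 29848 + 141 = 29989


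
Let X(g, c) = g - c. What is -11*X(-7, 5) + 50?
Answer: 182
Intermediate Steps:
-11*X(-7, 5) + 50 = -11*(-7 - 1*5) + 50 = -11*(-7 - 5) + 50 = -11*(-12) + 50 = 132 + 50 = 182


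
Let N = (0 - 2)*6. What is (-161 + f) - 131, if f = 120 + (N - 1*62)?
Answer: -246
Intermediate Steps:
N = -12 (N = -2*6 = -12)
f = 46 (f = 120 + (-12 - 1*62) = 120 + (-12 - 62) = 120 - 74 = 46)
(-161 + f) - 131 = (-161 + 46) - 131 = -115 - 131 = -246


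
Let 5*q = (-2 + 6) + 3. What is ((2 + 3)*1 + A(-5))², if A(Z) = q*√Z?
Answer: 76/5 + 14*I*√5 ≈ 15.2 + 31.305*I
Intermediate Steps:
q = 7/5 (q = ((-2 + 6) + 3)/5 = (4 + 3)/5 = (⅕)*7 = 7/5 ≈ 1.4000)
A(Z) = 7*√Z/5
((2 + 3)*1 + A(-5))² = ((2 + 3)*1 + 7*√(-5)/5)² = (5*1 + 7*(I*√5)/5)² = (5 + 7*I*√5/5)²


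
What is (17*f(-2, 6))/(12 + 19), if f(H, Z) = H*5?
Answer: -170/31 ≈ -5.4839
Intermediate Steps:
f(H, Z) = 5*H
(17*f(-2, 6))/(12 + 19) = (17*(5*(-2)))/(12 + 19) = (17*(-10))/31 = -170*1/31 = -170/31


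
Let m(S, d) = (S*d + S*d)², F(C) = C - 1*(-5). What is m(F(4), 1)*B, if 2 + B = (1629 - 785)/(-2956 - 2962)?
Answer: -2054160/2959 ≈ -694.21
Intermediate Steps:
F(C) = 5 + C (F(C) = C + 5 = 5 + C)
m(S, d) = 4*S²*d² (m(S, d) = (2*S*d)² = 4*S²*d²)
B = -6340/2959 (B = -2 + (1629 - 785)/(-2956 - 2962) = -2 + 844/(-5918) = -2 + 844*(-1/5918) = -2 - 422/2959 = -6340/2959 ≈ -2.1426)
m(F(4), 1)*B = (4*(5 + 4)²*1²)*(-6340/2959) = (4*9²*1)*(-6340/2959) = (4*81*1)*(-6340/2959) = 324*(-6340/2959) = -2054160/2959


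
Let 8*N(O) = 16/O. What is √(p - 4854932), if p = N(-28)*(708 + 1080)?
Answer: I*√237897926/7 ≈ 2203.4*I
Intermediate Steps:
N(O) = 2/O (N(O) = (16/O)/8 = 2/O)
p = -894/7 (p = (2/(-28))*(708 + 1080) = (2*(-1/28))*1788 = -1/14*1788 = -894/7 ≈ -127.71)
√(p - 4854932) = √(-894/7 - 4854932) = √(-33985418/7) = I*√237897926/7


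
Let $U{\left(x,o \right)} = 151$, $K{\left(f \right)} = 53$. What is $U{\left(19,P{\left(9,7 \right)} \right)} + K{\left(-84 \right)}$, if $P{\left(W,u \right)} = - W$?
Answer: $204$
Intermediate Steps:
$U{\left(19,P{\left(9,7 \right)} \right)} + K{\left(-84 \right)} = 151 + 53 = 204$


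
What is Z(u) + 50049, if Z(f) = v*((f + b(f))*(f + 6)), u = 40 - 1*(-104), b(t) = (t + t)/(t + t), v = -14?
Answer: -254451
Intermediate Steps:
b(t) = 1 (b(t) = (2*t)/((2*t)) = (2*t)*(1/(2*t)) = 1)
u = 144 (u = 40 + 104 = 144)
Z(f) = -14*(1 + f)*(6 + f) (Z(f) = -14*(f + 1)*(f + 6) = -14*(1 + f)*(6 + f))
Z(u) + 50049 = (-84 - 98*144 - 14*144²) + 50049 = (-84 - 14112 - 14*20736) + 50049 = (-84 - 14112 - 290304) + 50049 = -304500 + 50049 = -254451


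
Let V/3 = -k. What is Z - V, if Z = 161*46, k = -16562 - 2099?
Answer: -48577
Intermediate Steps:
k = -18661
V = 55983 (V = 3*(-1*(-18661)) = 3*18661 = 55983)
Z = 7406
Z - V = 7406 - 1*55983 = 7406 - 55983 = -48577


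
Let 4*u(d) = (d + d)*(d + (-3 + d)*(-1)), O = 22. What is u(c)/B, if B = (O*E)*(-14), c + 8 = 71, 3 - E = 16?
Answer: 27/1144 ≈ 0.023601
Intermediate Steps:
E = -13 (E = 3 - 1*16 = 3 - 16 = -13)
c = 63 (c = -8 + 71 = 63)
u(d) = 3*d/2 (u(d) = ((d + d)*(d + (-3 + d)*(-1)))/4 = ((2*d)*(d + (3 - d)))/4 = ((2*d)*3)/4 = (6*d)/4 = 3*d/2)
B = 4004 (B = (22*(-13))*(-14) = -286*(-14) = 4004)
u(c)/B = ((3/2)*63)/4004 = (189/2)*(1/4004) = 27/1144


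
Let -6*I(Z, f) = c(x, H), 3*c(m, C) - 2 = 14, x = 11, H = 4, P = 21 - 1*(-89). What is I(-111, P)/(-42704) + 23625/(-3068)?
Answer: -567494591/73696428 ≈ -7.7004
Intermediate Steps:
P = 110 (P = 21 + 89 = 110)
c(m, C) = 16/3 (c(m, C) = ⅔ + (⅓)*14 = ⅔ + 14/3 = 16/3)
I(Z, f) = -8/9 (I(Z, f) = -⅙*16/3 = -8/9)
I(-111, P)/(-42704) + 23625/(-3068) = -8/9/(-42704) + 23625/(-3068) = -8/9*(-1/42704) + 23625*(-1/3068) = 1/48042 - 23625/3068 = -567494591/73696428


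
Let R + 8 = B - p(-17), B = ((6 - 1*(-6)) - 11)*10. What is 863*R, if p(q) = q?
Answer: 16397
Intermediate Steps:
B = 10 (B = ((6 + 6) - 11)*10 = (12 - 11)*10 = 1*10 = 10)
R = 19 (R = -8 + (10 - 1*(-17)) = -8 + (10 + 17) = -8 + 27 = 19)
863*R = 863*19 = 16397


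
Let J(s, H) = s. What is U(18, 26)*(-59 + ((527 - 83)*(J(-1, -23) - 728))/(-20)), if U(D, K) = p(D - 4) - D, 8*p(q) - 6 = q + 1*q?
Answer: -221716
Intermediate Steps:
p(q) = ¾ + q/4 (p(q) = ¾ + (q + 1*q)/8 = ¾ + (q + q)/8 = ¾ + (2*q)/8 = ¾ + q/4)
U(D, K) = -¼ - 3*D/4 (U(D, K) = (¾ + (D - 4)/4) - D = (¾ + (-4 + D)/4) - D = (¾ + (-1 + D/4)) - D = (-¼ + D/4) - D = -¼ - 3*D/4)
U(18, 26)*(-59 + ((527 - 83)*(J(-1, -23) - 728))/(-20)) = (-¼ - ¾*18)*(-59 + ((527 - 83)*(-1 - 728))/(-20)) = (-¼ - 27/2)*(-59 + (444*(-729))*(-1/20)) = -55*(-59 - 323676*(-1/20))/4 = -55*(-59 + 80919/5)/4 = -55/4*80624/5 = -221716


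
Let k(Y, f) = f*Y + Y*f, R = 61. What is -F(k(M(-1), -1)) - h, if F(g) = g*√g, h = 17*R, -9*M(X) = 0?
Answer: -1037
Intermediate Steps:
M(X) = 0 (M(X) = -⅑*0 = 0)
k(Y, f) = 2*Y*f (k(Y, f) = Y*f + Y*f = 2*Y*f)
h = 1037 (h = 17*61 = 1037)
F(g) = g^(3/2)
-F(k(M(-1), -1)) - h = -(2*0*(-1))^(3/2) - 1*1037 = -0^(3/2) - 1037 = -1*0 - 1037 = 0 - 1037 = -1037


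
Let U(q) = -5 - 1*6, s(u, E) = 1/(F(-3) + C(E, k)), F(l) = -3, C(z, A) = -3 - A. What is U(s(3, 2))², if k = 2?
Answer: 121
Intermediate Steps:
s(u, E) = -⅛ (s(u, E) = 1/(-3 + (-3 - 1*2)) = 1/(-3 + (-3 - 2)) = 1/(-3 - 5) = 1/(-8) = -⅛)
U(q) = -11 (U(q) = -5 - 6 = -11)
U(s(3, 2))² = (-11)² = 121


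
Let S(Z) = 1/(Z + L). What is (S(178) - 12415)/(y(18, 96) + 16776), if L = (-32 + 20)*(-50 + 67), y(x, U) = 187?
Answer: -322791/441038 ≈ -0.73189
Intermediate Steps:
L = -204 (L = -12*17 = -204)
S(Z) = 1/(-204 + Z) (S(Z) = 1/(Z - 204) = 1/(-204 + Z))
(S(178) - 12415)/(y(18, 96) + 16776) = (1/(-204 + 178) - 12415)/(187 + 16776) = (1/(-26) - 12415)/16963 = (-1/26 - 12415)*(1/16963) = -322791/26*1/16963 = -322791/441038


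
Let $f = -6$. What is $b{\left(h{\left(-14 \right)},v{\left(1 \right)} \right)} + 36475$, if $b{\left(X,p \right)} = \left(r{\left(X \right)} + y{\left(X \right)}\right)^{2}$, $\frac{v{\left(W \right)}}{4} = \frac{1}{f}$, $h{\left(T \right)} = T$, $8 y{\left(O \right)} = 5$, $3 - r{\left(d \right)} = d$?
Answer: $\frac{2354281}{64} \approx 36786.0$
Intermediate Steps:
$r{\left(d \right)} = 3 - d$
$y{\left(O \right)} = \frac{5}{8}$ ($y{\left(O \right)} = \frac{1}{8} \cdot 5 = \frac{5}{8}$)
$v{\left(W \right)} = - \frac{2}{3}$ ($v{\left(W \right)} = \frac{4}{-6} = 4 \left(- \frac{1}{6}\right) = - \frac{2}{3}$)
$b{\left(X,p \right)} = \left(\frac{29}{8} - X\right)^{2}$ ($b{\left(X,p \right)} = \left(\left(3 - X\right) + \frac{5}{8}\right)^{2} = \left(\frac{29}{8} - X\right)^{2}$)
$b{\left(h{\left(-14 \right)},v{\left(1 \right)} \right)} + 36475 = \frac{\left(-29 + 8 \left(-14\right)\right)^{2}}{64} + 36475 = \frac{\left(-29 - 112\right)^{2}}{64} + 36475 = \frac{\left(-141\right)^{2}}{64} + 36475 = \frac{1}{64} \cdot 19881 + 36475 = \frac{19881}{64} + 36475 = \frac{2354281}{64}$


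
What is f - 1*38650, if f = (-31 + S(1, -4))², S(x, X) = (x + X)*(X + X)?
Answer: -38601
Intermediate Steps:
S(x, X) = 2*X*(X + x) (S(x, X) = (X + x)*(2*X) = 2*X*(X + x))
f = 49 (f = (-31 + 2*(-4)*(-4 + 1))² = (-31 + 2*(-4)*(-3))² = (-31 + 24)² = (-7)² = 49)
f - 1*38650 = 49 - 1*38650 = 49 - 38650 = -38601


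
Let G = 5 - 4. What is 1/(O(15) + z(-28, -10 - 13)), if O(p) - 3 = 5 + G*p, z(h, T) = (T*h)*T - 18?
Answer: -1/14807 ≈ -6.7536e-5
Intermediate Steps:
G = 1
z(h, T) = -18 + h*T**2 (z(h, T) = h*T**2 - 18 = -18 + h*T**2)
O(p) = 8 + p (O(p) = 3 + (5 + 1*p) = 3 + (5 + p) = 8 + p)
1/(O(15) + z(-28, -10 - 13)) = 1/((8 + 15) + (-18 - 28*(-10 - 13)**2)) = 1/(23 + (-18 - 28*(-23)**2)) = 1/(23 + (-18 - 28*529)) = 1/(23 + (-18 - 14812)) = 1/(23 - 14830) = 1/(-14807) = -1/14807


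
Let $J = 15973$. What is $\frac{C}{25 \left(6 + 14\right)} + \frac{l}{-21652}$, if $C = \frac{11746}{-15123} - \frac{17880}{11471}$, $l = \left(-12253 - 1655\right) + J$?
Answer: $- \frac{46971485066903}{469512612664500} \approx -0.10004$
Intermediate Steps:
$l = 2065$ ($l = \left(-12253 - 1655\right) + 15973 = -13908 + 15973 = 2065$)
$C = - \frac{405137606}{173475933}$ ($C = 11746 \left(- \frac{1}{15123}\right) - \frac{17880}{11471} = - \frac{11746}{15123} - \frac{17880}{11471} = - \frac{405137606}{173475933} \approx -2.3354$)
$\frac{C}{25 \left(6 + 14\right)} + \frac{l}{-21652} = - \frac{405137606}{173475933 \cdot 25 \left(6 + 14\right)} + \frac{2065}{-21652} = - \frac{405137606}{173475933 \cdot 25 \cdot 20} + 2065 \left(- \frac{1}{21652}\right) = - \frac{405137606}{173475933 \cdot 500} - \frac{2065}{21652} = \left(- \frac{405137606}{173475933}\right) \frac{1}{500} - \frac{2065}{21652} = - \frac{202568803}{43368983250} - \frac{2065}{21652} = - \frac{46971485066903}{469512612664500}$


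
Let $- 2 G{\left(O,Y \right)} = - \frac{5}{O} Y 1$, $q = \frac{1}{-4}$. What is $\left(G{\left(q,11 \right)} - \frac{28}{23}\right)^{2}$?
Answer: $\frac{6543364}{529} \approx 12369.0$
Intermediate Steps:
$q = - \frac{1}{4} \approx -0.25$
$G{\left(O,Y \right)} = \frac{5 Y}{2 O}$ ($G{\left(O,Y \right)} = - \frac{- \frac{5}{O} Y 1}{2} = - \frac{- \frac{5 Y}{O} 1}{2} = - \frac{\left(-5\right) Y \frac{1}{O}}{2} = \frac{5 Y}{2 O}$)
$\left(G{\left(q,11 \right)} - \frac{28}{23}\right)^{2} = \left(\frac{5}{2} \cdot 11 \frac{1}{- \frac{1}{4}} - \frac{28}{23}\right)^{2} = \left(\frac{5}{2} \cdot 11 \left(-4\right) - \frac{28}{23}\right)^{2} = \left(-110 - \frac{28}{23}\right)^{2} = \left(- \frac{2558}{23}\right)^{2} = \frac{6543364}{529}$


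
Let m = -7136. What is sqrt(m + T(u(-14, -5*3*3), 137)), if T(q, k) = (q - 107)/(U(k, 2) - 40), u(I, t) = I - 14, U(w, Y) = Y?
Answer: I*sqrt(10299254)/38 ≈ 84.454*I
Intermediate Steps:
u(I, t) = -14 + I
T(q, k) = 107/38 - q/38 (T(q, k) = (q - 107)/(2 - 40) = (-107 + q)/(-38) = (-107 + q)*(-1/38) = 107/38 - q/38)
sqrt(m + T(u(-14, -5*3*3), 137)) = sqrt(-7136 + (107/38 - (-14 - 14)/38)) = sqrt(-7136 + (107/38 - 1/38*(-28))) = sqrt(-7136 + (107/38 + 14/19)) = sqrt(-7136 + 135/38) = sqrt(-271033/38) = I*sqrt(10299254)/38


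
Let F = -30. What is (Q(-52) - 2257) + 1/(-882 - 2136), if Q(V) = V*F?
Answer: -2103547/3018 ≈ -697.00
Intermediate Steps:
Q(V) = -30*V (Q(V) = V*(-30) = -30*V)
(Q(-52) - 2257) + 1/(-882 - 2136) = (-30*(-52) - 2257) + 1/(-882 - 2136) = (1560 - 2257) + 1/(-3018) = -697 - 1/3018 = -2103547/3018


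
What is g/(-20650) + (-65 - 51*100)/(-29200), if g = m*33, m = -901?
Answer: 19497217/12059600 ≈ 1.6167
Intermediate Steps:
g = -29733 (g = -901*33 = -29733)
g/(-20650) + (-65 - 51*100)/(-29200) = -29733/(-20650) + (-65 - 51*100)/(-29200) = -29733*(-1/20650) + (-65 - 5100)*(-1/29200) = 29733/20650 - 5165*(-1/29200) = 29733/20650 + 1033/5840 = 19497217/12059600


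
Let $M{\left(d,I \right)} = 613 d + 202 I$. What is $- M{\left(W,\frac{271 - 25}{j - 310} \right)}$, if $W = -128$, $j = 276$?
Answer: $\frac{1358734}{17} \approx 79926.0$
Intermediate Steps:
$M{\left(d,I \right)} = 202 I + 613 d$
$- M{\left(W,\frac{271 - 25}{j - 310} \right)} = - (202 \frac{271 - 25}{276 - 310} + 613 \left(-128\right)) = - (202 \frac{246}{-34} - 78464) = - (202 \cdot 246 \left(- \frac{1}{34}\right) - 78464) = - (202 \left(- \frac{123}{17}\right) - 78464) = - (- \frac{24846}{17} - 78464) = \left(-1\right) \left(- \frac{1358734}{17}\right) = \frac{1358734}{17}$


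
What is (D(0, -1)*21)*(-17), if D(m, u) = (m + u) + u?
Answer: 714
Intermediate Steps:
D(m, u) = m + 2*u
(D(0, -1)*21)*(-17) = ((0 + 2*(-1))*21)*(-17) = ((0 - 2)*21)*(-17) = -2*21*(-17) = -42*(-17) = 714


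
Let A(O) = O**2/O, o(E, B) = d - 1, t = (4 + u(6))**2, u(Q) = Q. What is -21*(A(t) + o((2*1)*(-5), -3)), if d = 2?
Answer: -2121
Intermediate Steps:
t = 100 (t = (4 + 6)**2 = 10**2 = 100)
o(E, B) = 1 (o(E, B) = 2 - 1 = 1)
A(O) = O
-21*(A(t) + o((2*1)*(-5), -3)) = -21*(100 + 1) = -21*101 = -2121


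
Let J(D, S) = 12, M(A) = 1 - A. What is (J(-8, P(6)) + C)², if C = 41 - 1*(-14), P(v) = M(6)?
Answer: 4489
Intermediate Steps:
P(v) = -5 (P(v) = 1 - 1*6 = 1 - 6 = -5)
C = 55 (C = 41 + 14 = 55)
(J(-8, P(6)) + C)² = (12 + 55)² = 67² = 4489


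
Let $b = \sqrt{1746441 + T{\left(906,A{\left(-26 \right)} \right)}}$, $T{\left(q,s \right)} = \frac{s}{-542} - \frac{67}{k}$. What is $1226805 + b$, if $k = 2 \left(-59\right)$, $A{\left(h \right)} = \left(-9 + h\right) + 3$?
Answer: $1226805 + \frac{\sqrt{1785898081348454}}{31978} \approx 1.2281 \cdot 10^{6}$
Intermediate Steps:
$A{\left(h \right)} = -6 + h$
$k = -118$
$T{\left(q,s \right)} = \frac{67}{118} - \frac{s}{542}$ ($T{\left(q,s \right)} = \frac{s}{-542} - \frac{67}{-118} = s \left(- \frac{1}{542}\right) - - \frac{67}{118} = - \frac{s}{542} + \frac{67}{118} = \frac{67}{118} - \frac{s}{542}$)
$b = \frac{\sqrt{1785898081348454}}{31978}$ ($b = \sqrt{1746441 + \left(\frac{67}{118} - \frac{-6 - 26}{542}\right)} = \sqrt{1746441 + \left(\frac{67}{118} - - \frac{16}{271}\right)} = \sqrt{1746441 + \left(\frac{67}{118} + \frac{16}{271}\right)} = \sqrt{1746441 + \frac{20045}{31978}} = \sqrt{\frac{55847710343}{31978}} = \frac{\sqrt{1785898081348454}}{31978} \approx 1321.5$)
$1226805 + b = 1226805 + \frac{\sqrt{1785898081348454}}{31978}$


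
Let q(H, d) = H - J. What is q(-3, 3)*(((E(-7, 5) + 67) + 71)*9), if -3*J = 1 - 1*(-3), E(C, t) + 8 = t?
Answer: -2025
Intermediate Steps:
E(C, t) = -8 + t
J = -4/3 (J = -(1 - 1*(-3))/3 = -(1 + 3)/3 = -1/3*4 = -4/3 ≈ -1.3333)
q(H, d) = 4/3 + H (q(H, d) = H - 1*(-4/3) = H + 4/3 = 4/3 + H)
q(-3, 3)*(((E(-7, 5) + 67) + 71)*9) = (4/3 - 3)*((((-8 + 5) + 67) + 71)*9) = -5*((-3 + 67) + 71)*9/3 = -5*(64 + 71)*9/3 = -225*9 = -5/3*1215 = -2025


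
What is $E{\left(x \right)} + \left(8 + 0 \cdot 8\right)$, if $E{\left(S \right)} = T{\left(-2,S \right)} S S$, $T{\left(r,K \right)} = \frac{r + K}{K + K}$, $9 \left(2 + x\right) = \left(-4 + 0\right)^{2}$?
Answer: $\frac{668}{81} \approx 8.2469$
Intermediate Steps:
$x = - \frac{2}{9}$ ($x = -2 + \frac{\left(-4 + 0\right)^{2}}{9} = -2 + \frac{\left(-4\right)^{2}}{9} = -2 + \frac{1}{9} \cdot 16 = -2 + \frac{16}{9} = - \frac{2}{9} \approx -0.22222$)
$T{\left(r,K \right)} = \frac{K + r}{2 K}$
$E{\left(S \right)} = S \left(-1 + \frac{S}{2}\right)$ ($E{\left(S \right)} = \frac{S - 2}{2 S} S S = \frac{-2 + S}{2 S} S S = \left(-1 + \frac{S}{2}\right) S = S \left(-1 + \frac{S}{2}\right)$)
$E{\left(x \right)} + \left(8 + 0 \cdot 8\right) = \frac{1}{2} \left(- \frac{2}{9}\right) \left(-2 - \frac{2}{9}\right) + \left(8 + 0 \cdot 8\right) = \frac{1}{2} \left(- \frac{2}{9}\right) \left(- \frac{20}{9}\right) + \left(8 + 0\right) = \frac{20}{81} + 8 = \frac{668}{81}$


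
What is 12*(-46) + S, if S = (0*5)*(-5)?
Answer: -552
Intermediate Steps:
S = 0 (S = 0*(-5) = 0)
12*(-46) + S = 12*(-46) + 0 = -552 + 0 = -552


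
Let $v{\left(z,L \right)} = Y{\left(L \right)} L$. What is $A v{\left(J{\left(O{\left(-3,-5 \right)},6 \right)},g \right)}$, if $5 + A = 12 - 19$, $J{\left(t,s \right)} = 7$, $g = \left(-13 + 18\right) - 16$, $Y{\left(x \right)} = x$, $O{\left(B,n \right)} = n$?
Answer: $-1452$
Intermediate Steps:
$g = -11$ ($g = 5 - 16 = -11$)
$v{\left(z,L \right)} = L^{2}$ ($v{\left(z,L \right)} = L L = L^{2}$)
$A = -12$ ($A = -5 + \left(12 - 19\right) = -5 - 7 = -12$)
$A v{\left(J{\left(O{\left(-3,-5 \right)},6 \right)},g \right)} = - 12 \left(-11\right)^{2} = \left(-12\right) 121 = -1452$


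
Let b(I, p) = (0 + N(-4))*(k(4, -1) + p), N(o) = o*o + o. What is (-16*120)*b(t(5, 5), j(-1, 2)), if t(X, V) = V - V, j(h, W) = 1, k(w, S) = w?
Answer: -115200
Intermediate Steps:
N(o) = o + o² (N(o) = o² + o = o + o²)
t(X, V) = 0
b(I, p) = 48 + 12*p (b(I, p) = (0 - 4*(1 - 4))*(4 + p) = (0 - 4*(-3))*(4 + p) = (0 + 12)*(4 + p) = 12*(4 + p) = 48 + 12*p)
(-16*120)*b(t(5, 5), j(-1, 2)) = (-16*120)*(48 + 12*1) = -1920*(48 + 12) = -1920*60 = -115200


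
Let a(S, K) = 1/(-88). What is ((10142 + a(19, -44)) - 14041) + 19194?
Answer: 1345959/88 ≈ 15295.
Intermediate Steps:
a(S, K) = -1/88
((10142 + a(19, -44)) - 14041) + 19194 = ((10142 - 1/88) - 14041) + 19194 = (892495/88 - 14041) + 19194 = -343113/88 + 19194 = 1345959/88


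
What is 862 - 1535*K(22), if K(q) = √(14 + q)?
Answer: -8348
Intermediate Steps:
862 - 1535*K(22) = 862 - 1535*√(14 + 22) = 862 - 1535*√36 = 862 - 1535*6 = 862 - 9210 = -8348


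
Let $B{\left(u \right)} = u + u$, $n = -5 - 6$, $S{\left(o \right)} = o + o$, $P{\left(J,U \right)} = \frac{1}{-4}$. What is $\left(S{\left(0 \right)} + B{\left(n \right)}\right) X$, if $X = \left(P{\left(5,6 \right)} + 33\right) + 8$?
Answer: $- \frac{1793}{2} \approx -896.5$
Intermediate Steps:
$P{\left(J,U \right)} = - \frac{1}{4}$
$X = \frac{163}{4}$ ($X = \left(- \frac{1}{4} + 33\right) + 8 = \frac{131}{4} + 8 = \frac{163}{4} \approx 40.75$)
$S{\left(o \right)} = 2 o$
$n = -11$
$B{\left(u \right)} = 2 u$
$\left(S{\left(0 \right)} + B{\left(n \right)}\right) X = \left(2 \cdot 0 + 2 \left(-11\right)\right) \frac{163}{4} = \left(0 - 22\right) \frac{163}{4} = \left(-22\right) \frac{163}{4} = - \frac{1793}{2}$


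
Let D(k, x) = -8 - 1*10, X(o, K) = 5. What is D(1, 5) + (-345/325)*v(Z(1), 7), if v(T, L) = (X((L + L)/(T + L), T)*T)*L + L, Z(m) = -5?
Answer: 10422/65 ≈ 160.34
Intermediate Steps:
D(k, x) = -18 (D(k, x) = -8 - 10 = -18)
v(T, L) = L + 5*L*T (v(T, L) = (5*T)*L + L = 5*L*T + L = L + 5*L*T)
D(1, 5) + (-345/325)*v(Z(1), 7) = -18 + (-345/325)*(7*(1 + 5*(-5))) = -18 + (-345*1/325)*(7*(1 - 25)) = -18 - 483*(-24)/65 = -18 - 69/65*(-168) = -18 + 11592/65 = 10422/65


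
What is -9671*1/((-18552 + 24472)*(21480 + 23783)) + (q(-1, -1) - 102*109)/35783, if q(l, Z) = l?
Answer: -2979759495633/9588303899680 ≈ -0.31077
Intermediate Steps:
-9671*1/((-18552 + 24472)*(21480 + 23783)) + (q(-1, -1) - 102*109)/35783 = -9671*1/((-18552 + 24472)*(21480 + 23783)) + (-1 - 102*109)/35783 = -9671/(5920*45263) + (-1 - 11118)*(1/35783) = -9671/267956960 - 11119*1/35783 = -9671*1/267956960 - 11119/35783 = -9671/267956960 - 11119/35783 = -2979759495633/9588303899680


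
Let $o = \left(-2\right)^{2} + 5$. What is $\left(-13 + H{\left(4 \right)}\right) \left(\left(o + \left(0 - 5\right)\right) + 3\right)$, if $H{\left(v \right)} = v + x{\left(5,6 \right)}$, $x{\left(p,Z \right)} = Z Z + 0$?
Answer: $189$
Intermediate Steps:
$x{\left(p,Z \right)} = Z^{2}$ ($x{\left(p,Z \right)} = Z^{2} + 0 = Z^{2}$)
$o = 9$ ($o = 4 + 5 = 9$)
$H{\left(v \right)} = 36 + v$ ($H{\left(v \right)} = v + 6^{2} = v + 36 = 36 + v$)
$\left(-13 + H{\left(4 \right)}\right) \left(\left(o + \left(0 - 5\right)\right) + 3\right) = \left(-13 + \left(36 + 4\right)\right) \left(\left(9 + \left(0 - 5\right)\right) + 3\right) = \left(-13 + 40\right) \left(\left(9 + \left(0 - 5\right)\right) + 3\right) = 27 \left(\left(9 - 5\right) + 3\right) = 27 \left(4 + 3\right) = 27 \cdot 7 = 189$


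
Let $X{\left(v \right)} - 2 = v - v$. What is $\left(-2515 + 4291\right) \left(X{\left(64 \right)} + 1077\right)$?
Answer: $1916304$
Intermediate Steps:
$X{\left(v \right)} = 2$ ($X{\left(v \right)} = 2 + \left(v - v\right) = 2 + 0 = 2$)
$\left(-2515 + 4291\right) \left(X{\left(64 \right)} + 1077\right) = \left(-2515 + 4291\right) \left(2 + 1077\right) = 1776 \cdot 1079 = 1916304$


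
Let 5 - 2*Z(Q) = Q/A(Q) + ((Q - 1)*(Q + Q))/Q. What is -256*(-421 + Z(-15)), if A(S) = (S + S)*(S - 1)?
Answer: 103036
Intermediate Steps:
A(S) = 2*S*(-1 + S) (A(S) = (2*S)*(-1 + S) = 2*S*(-1 + S))
Z(Q) = 7/2 - Q - 1/(4*(-1 + Q)) (Z(Q) = 5/2 - (Q/((2*Q*(-1 + Q))) + ((Q - 1)*(Q + Q))/Q)/2 = 5/2 - (Q*(1/(2*Q*(-1 + Q))) + ((-1 + Q)*(2*Q))/Q)/2 = 5/2 - (1/(2*(-1 + Q)) + (2*Q*(-1 + Q))/Q)/2 = 5/2 - (1/(2*(-1 + Q)) + (-2 + 2*Q))/2 = 5/2 - (-2 + 1/(2*(-1 + Q)) + 2*Q)/2 = 5/2 + (1 - Q - 1/(4*(-1 + Q))) = 7/2 - Q - 1/(4*(-1 + Q)))
-256*(-421 + Z(-15)) = -256*(-421 + (-15 - 4*(-15)**2 + 18*(-15))/(4*(-1 - 15))) = -256*(-421 + (1/4)*(-15 - 4*225 - 270)/(-16)) = -256*(-421 + (1/4)*(-1/16)*(-15 - 900 - 270)) = -256*(-421 + (1/4)*(-1/16)*(-1185)) = -256*(-421 + 1185/64) = -256*(-25759/64) = 103036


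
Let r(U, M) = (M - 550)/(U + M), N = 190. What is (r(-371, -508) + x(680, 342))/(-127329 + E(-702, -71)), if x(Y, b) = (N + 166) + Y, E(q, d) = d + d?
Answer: -911702/112047009 ≈ -0.0081368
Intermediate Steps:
E(q, d) = 2*d
r(U, M) = (-550 + M)/(M + U)
x(Y, b) = 356 + Y (x(Y, b) = (190 + 166) + Y = 356 + Y)
(r(-371, -508) + x(680, 342))/(-127329 + E(-702, -71)) = ((-550 - 508)/(-508 - 371) + (356 + 680))/(-127329 + 2*(-71)) = (-1058/(-879) + 1036)/(-127329 - 142) = (-1/879*(-1058) + 1036)/(-127471) = (1058/879 + 1036)*(-1/127471) = (911702/879)*(-1/127471) = -911702/112047009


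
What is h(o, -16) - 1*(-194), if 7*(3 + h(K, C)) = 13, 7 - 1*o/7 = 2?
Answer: 1350/7 ≈ 192.86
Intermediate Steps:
o = 35 (o = 49 - 7*2 = 49 - 14 = 35)
h(K, C) = -8/7 (h(K, C) = -3 + (1/7)*13 = -3 + 13/7 = -8/7)
h(o, -16) - 1*(-194) = -8/7 - 1*(-194) = -8/7 + 194 = 1350/7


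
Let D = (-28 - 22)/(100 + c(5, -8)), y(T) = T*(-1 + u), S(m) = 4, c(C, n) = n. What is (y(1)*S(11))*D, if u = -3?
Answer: 200/23 ≈ 8.6956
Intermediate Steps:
y(T) = -4*T (y(T) = T*(-1 - 3) = T*(-4) = -4*T)
D = -25/46 (D = (-28 - 22)/(100 - 8) = -50/92 = -50*1/92 = -25/46 ≈ -0.54348)
(y(1)*S(11))*D = (-4*1*4)*(-25/46) = -4*4*(-25/46) = -16*(-25/46) = 200/23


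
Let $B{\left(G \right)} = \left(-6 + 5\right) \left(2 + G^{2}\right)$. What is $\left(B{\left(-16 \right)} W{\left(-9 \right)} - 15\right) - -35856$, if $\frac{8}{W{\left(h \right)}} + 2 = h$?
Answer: $\frac{396315}{11} \approx 36029.0$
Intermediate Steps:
$B{\left(G \right)} = -2 - G^{2}$ ($B{\left(G \right)} = - (2 + G^{2}) = -2 - G^{2}$)
$W{\left(h \right)} = \frac{8}{-2 + h}$
$\left(B{\left(-16 \right)} W{\left(-9 \right)} - 15\right) - -35856 = \left(\left(-2 - \left(-16\right)^{2}\right) \frac{8}{-2 - 9} - 15\right) - -35856 = \left(\left(-2 - 256\right) \frac{8}{-11} - 15\right) + 35856 = \left(\left(-2 - 256\right) 8 \left(- \frac{1}{11}\right) - 15\right) + 35856 = \left(\left(-258\right) \left(- \frac{8}{11}\right) - 15\right) + 35856 = \left(\frac{2064}{11} - 15\right) + 35856 = \frac{1899}{11} + 35856 = \frac{396315}{11}$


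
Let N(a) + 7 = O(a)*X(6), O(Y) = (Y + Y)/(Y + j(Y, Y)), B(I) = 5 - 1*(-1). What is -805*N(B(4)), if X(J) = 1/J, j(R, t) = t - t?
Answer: 16100/3 ≈ 5366.7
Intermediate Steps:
j(R, t) = 0
B(I) = 6 (B(I) = 5 + 1 = 6)
O(Y) = 2 (O(Y) = (Y + Y)/(Y + 0) = (2*Y)/Y = 2)
N(a) = -20/3 (N(a) = -7 + 2/6 = -7 + 2*(⅙) = -7 + ⅓ = -20/3)
-805*N(B(4)) = -805*(-20/3) = 16100/3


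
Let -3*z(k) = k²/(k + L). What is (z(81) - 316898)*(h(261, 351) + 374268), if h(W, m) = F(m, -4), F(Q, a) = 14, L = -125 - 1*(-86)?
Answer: -830400946441/7 ≈ -1.1863e+11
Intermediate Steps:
L = -39 (L = -125 + 86 = -39)
h(W, m) = 14
z(k) = -k²/(3*(-39 + k)) (z(k) = -k²/(3*(k - 39)) = -k²/(3*(-39 + k)))
(z(81) - 316898)*(h(261, 351) + 374268) = (-1*81²/(-117 + 3*81) - 316898)*(14 + 374268) = (-1*6561/(-117 + 243) - 316898)*374282 = (-1*6561/126 - 316898)*374282 = (-1*6561*1/126 - 316898)*374282 = (-729/14 - 316898)*374282 = -4437301/14*374282 = -830400946441/7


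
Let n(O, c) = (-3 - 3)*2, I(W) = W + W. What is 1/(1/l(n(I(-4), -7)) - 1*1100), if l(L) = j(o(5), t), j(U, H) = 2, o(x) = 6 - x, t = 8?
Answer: -2/2199 ≈ -0.00090950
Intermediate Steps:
I(W) = 2*W
n(O, c) = -12 (n(O, c) = -6*2 = -12)
l(L) = 2
1/(1/l(n(I(-4), -7)) - 1*1100) = 1/(1/2 - 1*1100) = 1/(½ - 1100) = 1/(-2199/2) = -2/2199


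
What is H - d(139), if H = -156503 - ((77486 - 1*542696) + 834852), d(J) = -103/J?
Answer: -73134052/139 ≈ -5.2614e+5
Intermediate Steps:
H = -526145 (H = -156503 - ((77486 - 542696) + 834852) = -156503 - (-465210 + 834852) = -156503 - 1*369642 = -156503 - 369642 = -526145)
H - d(139) = -526145 - (-103)/139 = -526145 - 1*(-103/139) = -526145 + 103/139 = -73134052/139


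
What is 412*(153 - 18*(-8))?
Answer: 122364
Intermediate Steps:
412*(153 - 18*(-8)) = 412*(153 + 144) = 412*297 = 122364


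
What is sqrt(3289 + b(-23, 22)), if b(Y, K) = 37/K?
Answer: sqrt(1592690)/22 ≈ 57.364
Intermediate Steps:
sqrt(3289 + b(-23, 22)) = sqrt(3289 + 37/22) = sqrt(72395/22) = sqrt(1592690)/22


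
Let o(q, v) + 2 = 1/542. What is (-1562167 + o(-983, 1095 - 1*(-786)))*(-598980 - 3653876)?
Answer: 1800437224937516/271 ≈ 6.6437e+12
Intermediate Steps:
o(q, v) = -1083/542 (o(q, v) = -2 + 1/542 = -1083/542)
(-1562167 + o(-983, 1095 - 1*(-786)))*(-598980 - 3653876) = (-1562167 - 1083/542)*(-598980 - 3653876) = -846695597/542*(-4252856) = 1800437224937516/271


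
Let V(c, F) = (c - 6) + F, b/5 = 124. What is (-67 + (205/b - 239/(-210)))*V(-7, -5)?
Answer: 2559651/2170 ≈ 1179.6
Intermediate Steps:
b = 620 (b = 5*124 = 620)
V(c, F) = -6 + F + c (V(c, F) = (-6 + c) + F = -6 + F + c)
(-67 + (205/b - 239/(-210)))*V(-7, -5) = (-67 + (205/620 - 239/(-210)))*(-6 - 5 - 7) = (-67 + (205*(1/620) - 239*(-1/210)))*(-18) = (-67 + (41/124 + 239/210))*(-18) = (-67 + 19123/13020)*(-18) = -853217/13020*(-18) = 2559651/2170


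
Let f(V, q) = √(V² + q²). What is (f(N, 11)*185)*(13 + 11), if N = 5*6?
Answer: 4440*√1021 ≈ 1.4187e+5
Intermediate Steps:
N = 30
(f(N, 11)*185)*(13 + 11) = (√(30² + 11²)*185)*(13 + 11) = (√(900 + 121)*185)*24 = (√1021*185)*24 = (185*√1021)*24 = 4440*√1021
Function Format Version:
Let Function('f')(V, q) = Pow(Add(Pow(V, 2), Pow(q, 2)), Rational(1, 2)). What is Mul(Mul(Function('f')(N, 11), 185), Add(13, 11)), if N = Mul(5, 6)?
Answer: Mul(4440, Pow(1021, Rational(1, 2))) ≈ 1.4187e+5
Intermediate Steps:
N = 30
Mul(Mul(Function('f')(N, 11), 185), Add(13, 11)) = Mul(Mul(Pow(Add(Pow(30, 2), Pow(11, 2)), Rational(1, 2)), 185), Add(13, 11)) = Mul(Mul(Pow(Add(900, 121), Rational(1, 2)), 185), 24) = Mul(Mul(Pow(1021, Rational(1, 2)), 185), 24) = Mul(Mul(185, Pow(1021, Rational(1, 2))), 24) = Mul(4440, Pow(1021, Rational(1, 2)))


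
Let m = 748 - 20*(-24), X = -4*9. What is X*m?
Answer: -44208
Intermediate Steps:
X = -36
m = 1228 (m = 748 - 1*(-480) = 748 + 480 = 1228)
X*m = -36*1228 = -44208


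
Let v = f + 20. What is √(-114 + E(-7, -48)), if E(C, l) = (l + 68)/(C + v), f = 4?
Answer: I*√32606/17 ≈ 10.622*I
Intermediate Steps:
v = 24 (v = 4 + 20 = 24)
E(C, l) = (68 + l)/(24 + C) (E(C, l) = (l + 68)/(C + 24) = (68 + l)/(24 + C))
√(-114 + E(-7, -48)) = √(-114 + (68 - 48)/(24 - 7)) = √(-114 + 20/17) = √(-1918/17) = I*√32606/17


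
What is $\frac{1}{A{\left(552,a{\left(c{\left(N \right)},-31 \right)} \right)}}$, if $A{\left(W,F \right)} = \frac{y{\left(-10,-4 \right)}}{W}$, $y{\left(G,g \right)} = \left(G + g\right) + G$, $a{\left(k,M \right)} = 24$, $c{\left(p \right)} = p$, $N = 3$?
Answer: $-23$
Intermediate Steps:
$y{\left(G,g \right)} = g + 2 G$
$A{\left(W,F \right)} = - \frac{24}{W}$ ($A{\left(W,F \right)} = \frac{-4 + 2 \left(-10\right)}{W} = \frac{-4 - 20}{W} = - \frac{24}{W}$)
$\frac{1}{A{\left(552,a{\left(c{\left(N \right)},-31 \right)} \right)}} = \frac{1}{\left(-24\right) \frac{1}{552}} = \frac{1}{- \frac{1}{23}} = -23$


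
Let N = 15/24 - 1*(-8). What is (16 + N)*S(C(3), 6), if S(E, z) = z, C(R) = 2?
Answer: 591/4 ≈ 147.75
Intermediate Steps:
N = 69/8 (N = 15*(1/24) + 8 = 5/8 + 8 = 69/8 ≈ 8.6250)
(16 + N)*S(C(3), 6) = (16 + 69/8)*6 = (197/8)*6 = 591/4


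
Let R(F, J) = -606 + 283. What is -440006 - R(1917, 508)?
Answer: -439683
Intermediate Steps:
R(F, J) = -323
-440006 - R(1917, 508) = -440006 - 1*(-323) = -440006 + 323 = -439683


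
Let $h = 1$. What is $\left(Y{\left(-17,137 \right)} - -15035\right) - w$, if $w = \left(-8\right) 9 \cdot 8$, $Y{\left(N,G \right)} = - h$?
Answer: $15610$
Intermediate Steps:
$Y{\left(N,G \right)} = -1$ ($Y{\left(N,G \right)} = \left(-1\right) 1 = -1$)
$w = -576$ ($w = \left(-72\right) 8 = -576$)
$\left(Y{\left(-17,137 \right)} - -15035\right) - w = \left(-1 - -15035\right) - -576 = \left(-1 + 15035\right) + 576 = 15034 + 576 = 15610$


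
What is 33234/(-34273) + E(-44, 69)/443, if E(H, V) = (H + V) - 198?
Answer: -20651891/15182939 ≈ -1.3602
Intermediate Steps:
E(H, V) = -198 + H + V
33234/(-34273) + E(-44, 69)/443 = 33234/(-34273) + (-198 - 44 + 69)/443 = 33234*(-1/34273) - 173*1/443 = -33234/34273 - 173/443 = -20651891/15182939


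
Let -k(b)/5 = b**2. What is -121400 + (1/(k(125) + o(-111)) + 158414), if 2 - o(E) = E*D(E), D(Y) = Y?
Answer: 3347694215/90444 ≈ 37014.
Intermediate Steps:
k(b) = -5*b**2
o(E) = 2 - E**2 (o(E) = 2 - E*E = 2 - E**2)
-121400 + (1/(k(125) + o(-111)) + 158414) = -121400 + (1/(-5*125**2 + (2 - 1*(-111)**2)) + 158414) = -121400 + (1/(-5*15625 + (2 - 1*12321)) + 158414) = -121400 + (1/(-78125 + (2 - 12321)) + 158414) = -121400 + (1/(-78125 - 12319) + 158414) = -121400 + (1/(-90444) + 158414) = -121400 + (-1/90444 + 158414) = -121400 + 14327595815/90444 = 3347694215/90444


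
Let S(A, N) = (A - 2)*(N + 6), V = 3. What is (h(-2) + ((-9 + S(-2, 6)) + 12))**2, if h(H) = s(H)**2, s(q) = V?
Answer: 1296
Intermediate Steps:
S(A, N) = (-2 + A)*(6 + N)
s(q) = 3
h(H) = 9 (h(H) = 3**2 = 9)
(h(-2) + ((-9 + S(-2, 6)) + 12))**2 = (9 + ((-9 + (-12 - 2*6 + 6*(-2) - 2*6)) + 12))**2 = (9 + ((-9 + (-12 - 12 - 12 - 12)) + 12))**2 = (9 + ((-9 - 48) + 12))**2 = (9 + (-57 + 12))**2 = (9 - 45)**2 = (-36)**2 = 1296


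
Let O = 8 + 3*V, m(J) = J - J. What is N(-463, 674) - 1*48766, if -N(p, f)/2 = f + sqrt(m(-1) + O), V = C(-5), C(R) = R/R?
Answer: -50114 - 2*sqrt(11) ≈ -50121.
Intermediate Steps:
C(R) = 1
m(J) = 0
V = 1
O = 11 (O = 8 + 3*1 = 8 + 3 = 11)
N(p, f) = -2*f - 2*sqrt(11) (N(p, f) = -2*(f + sqrt(0 + 11)) = -2*(f + sqrt(11)) = -2*f - 2*sqrt(11))
N(-463, 674) - 1*48766 = (-2*674 - 2*sqrt(11)) - 1*48766 = (-1348 - 2*sqrt(11)) - 48766 = -50114 - 2*sqrt(11)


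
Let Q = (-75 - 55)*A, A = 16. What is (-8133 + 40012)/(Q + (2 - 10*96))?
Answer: -31879/3038 ≈ -10.493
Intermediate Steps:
Q = -2080 (Q = (-75 - 55)*16 = -130*16 = -2080)
(-8133 + 40012)/(Q + (2 - 10*96)) = (-8133 + 40012)/(-2080 + (2 - 10*96)) = 31879/(-2080 + (2 - 960)) = 31879/(-2080 - 958) = 31879/(-3038) = 31879*(-1/3038) = -31879/3038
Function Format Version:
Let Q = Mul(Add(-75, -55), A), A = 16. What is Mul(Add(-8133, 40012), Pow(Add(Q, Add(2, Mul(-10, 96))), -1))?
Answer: Rational(-31879, 3038) ≈ -10.493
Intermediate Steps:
Q = -2080 (Q = Mul(Add(-75, -55), 16) = Mul(-130, 16) = -2080)
Mul(Add(-8133, 40012), Pow(Add(Q, Add(2, Mul(-10, 96))), -1)) = Mul(Add(-8133, 40012), Pow(Add(-2080, Add(2, Mul(-10, 96))), -1)) = Mul(31879, Pow(Add(-2080, Add(2, -960)), -1)) = Mul(31879, Pow(Add(-2080, -958), -1)) = Mul(31879, Pow(-3038, -1)) = Mul(31879, Rational(-1, 3038)) = Rational(-31879, 3038)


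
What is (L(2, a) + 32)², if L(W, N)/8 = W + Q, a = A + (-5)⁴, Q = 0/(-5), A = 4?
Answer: 2304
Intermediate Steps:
Q = 0 (Q = 0*(-⅕) = 0)
a = 629 (a = 4 + (-5)⁴ = 4 + 625 = 629)
L(W, N) = 8*W (L(W, N) = 8*(W + 0) = 8*W)
(L(2, a) + 32)² = (8*2 + 32)² = (16 + 32)² = 48² = 2304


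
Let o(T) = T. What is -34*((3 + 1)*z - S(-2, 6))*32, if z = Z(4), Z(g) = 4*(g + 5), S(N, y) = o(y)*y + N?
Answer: -119680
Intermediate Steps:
S(N, y) = N + y² (S(N, y) = y*y + N = y² + N = N + y²)
Z(g) = 20 + 4*g (Z(g) = 4*(5 + g) = 20 + 4*g)
z = 36 (z = 20 + 4*4 = 20 + 16 = 36)
-34*((3 + 1)*z - S(-2, 6))*32 = -34*((3 + 1)*36 - (-2 + 6²))*32 = -34*(4*36 - (-2 + 36))*32 = -34*(144 - 1*34)*32 = -34*(144 - 34)*32 = -34*110*32 = -3740*32 = -119680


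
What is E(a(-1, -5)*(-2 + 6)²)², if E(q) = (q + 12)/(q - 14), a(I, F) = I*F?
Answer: 2116/1089 ≈ 1.9431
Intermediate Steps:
a(I, F) = F*I
E(q) = (12 + q)/(-14 + q)
E(a(-1, -5)*(-2 + 6)²)² = ((12 + (-5*(-1))*(-2 + 6)²)/(-14 + (-5*(-1))*(-2 + 6)²))² = ((12 + 5*4²)/(-14 + 5*4²))² = ((12 + 5*16)/(-14 + 5*16))² = ((12 + 80)/(-14 + 80))² = (92/66)² = ((1/66)*92)² = (46/33)² = 2116/1089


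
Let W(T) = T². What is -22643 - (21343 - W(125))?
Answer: -28361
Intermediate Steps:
-22643 - (21343 - W(125)) = -22643 - (21343 - 1*125²) = -22643 - (21343 - 1*15625) = -22643 - (21343 - 15625) = -22643 - 1*5718 = -22643 - 5718 = -28361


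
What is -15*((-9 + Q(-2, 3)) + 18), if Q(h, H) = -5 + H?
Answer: -105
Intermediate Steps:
-15*((-9 + Q(-2, 3)) + 18) = -15*((-9 + (-5 + 3)) + 18) = -15*((-9 - 2) + 18) = -15*(-11 + 18) = -15*7 = -105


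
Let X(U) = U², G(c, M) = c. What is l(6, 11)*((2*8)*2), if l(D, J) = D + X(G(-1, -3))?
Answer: 224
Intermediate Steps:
l(D, J) = 1 + D (l(D, J) = D + (-1)² = D + 1 = 1 + D)
l(6, 11)*((2*8)*2) = (1 + 6)*((2*8)*2) = 7*(16*2) = 7*32 = 224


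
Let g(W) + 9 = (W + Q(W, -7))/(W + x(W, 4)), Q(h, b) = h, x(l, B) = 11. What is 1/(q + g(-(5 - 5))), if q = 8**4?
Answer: 1/4087 ≈ 0.00024468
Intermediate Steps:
g(W) = -9 + 2*W/(11 + W) (g(W) = -9 + (W + W)/(W + 11) = -9 + (2*W)/(11 + W) = -9 + 2*W/(11 + W))
q = 4096
1/(q + g(-(5 - 5))) = 1/(4096 + (-99 - (-7)*(5 - 5))/(11 - (5 - 5))) = 1/(4096 + (-99 - (-7)*0)/(11 - 1*0)) = 1/(4096 + (-99 - 7*0)/(11 + 0)) = 1/(4096 + (-99 + 0)/11) = 1/(4096 + (1/11)*(-99)) = 1/(4096 - 9) = 1/4087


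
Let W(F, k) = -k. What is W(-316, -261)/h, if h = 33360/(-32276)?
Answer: -702003/2780 ≈ -252.52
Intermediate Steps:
h = -8340/8069 (h = 33360*(-1/32276) = -8340/8069 ≈ -1.0336)
W(-316, -261)/h = (-1*(-261))/(-8340/8069) = 261*(-8069/8340) = -702003/2780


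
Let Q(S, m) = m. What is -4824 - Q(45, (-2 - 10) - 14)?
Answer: -4798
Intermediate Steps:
-4824 - Q(45, (-2 - 10) - 14) = -4824 - ((-2 - 10) - 14) = -4824 - (-12 - 14) = -4824 - 1*(-26) = -4824 + 26 = -4798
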